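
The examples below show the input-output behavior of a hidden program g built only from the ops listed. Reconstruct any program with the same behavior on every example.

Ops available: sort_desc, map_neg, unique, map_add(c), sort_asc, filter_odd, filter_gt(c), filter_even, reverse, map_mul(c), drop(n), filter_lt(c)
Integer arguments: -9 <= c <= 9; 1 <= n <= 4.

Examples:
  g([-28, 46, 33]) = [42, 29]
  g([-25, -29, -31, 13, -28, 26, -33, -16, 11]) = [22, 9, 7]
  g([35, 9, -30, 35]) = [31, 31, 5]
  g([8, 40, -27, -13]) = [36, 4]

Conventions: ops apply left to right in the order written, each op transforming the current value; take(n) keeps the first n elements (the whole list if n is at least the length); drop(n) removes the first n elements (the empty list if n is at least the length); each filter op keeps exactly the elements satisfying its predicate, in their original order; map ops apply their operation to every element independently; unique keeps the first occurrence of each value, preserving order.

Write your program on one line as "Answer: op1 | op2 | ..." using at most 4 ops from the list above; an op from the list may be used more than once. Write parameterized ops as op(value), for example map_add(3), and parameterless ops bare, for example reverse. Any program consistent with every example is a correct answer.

sort_asc | filter_gt(-7) | sort_desc | map_add(-4)

Check, running the answer program on each example:
  [-28, 46, 33] -> [-28, 33, 46] -> [33, 46] -> [46, 33] -> [42, 29]
  [-25, -29, -31, 13, -28, 26, -33, -16, 11] -> [-33, -31, -29, -28, -25, -16, 11, 13, 26] -> [11, 13, 26] -> [26, 13, 11] -> [22, 9, 7]
  [35, 9, -30, 35] -> [-30, 9, 35, 35] -> [9, 35, 35] -> [35, 35, 9] -> [31, 31, 5]
  [8, 40, -27, -13] -> [-27, -13, 8, 40] -> [8, 40] -> [40, 8] -> [36, 4]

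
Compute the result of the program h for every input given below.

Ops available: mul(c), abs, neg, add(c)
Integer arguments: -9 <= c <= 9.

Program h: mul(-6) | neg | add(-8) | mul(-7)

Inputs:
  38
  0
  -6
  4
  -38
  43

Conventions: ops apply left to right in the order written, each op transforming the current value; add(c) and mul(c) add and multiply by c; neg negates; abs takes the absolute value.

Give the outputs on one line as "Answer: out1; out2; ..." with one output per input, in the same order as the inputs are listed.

-1540; 56; 308; -112; 1652; -1750

Execution, op by op:
  38 -> -228 -> 228 -> 220 -> -1540
  0 -> 0 -> 0 -> -8 -> 56
  -6 -> 36 -> -36 -> -44 -> 308
  4 -> -24 -> 24 -> 16 -> -112
  -38 -> 228 -> -228 -> -236 -> 1652
  43 -> -258 -> 258 -> 250 -> -1750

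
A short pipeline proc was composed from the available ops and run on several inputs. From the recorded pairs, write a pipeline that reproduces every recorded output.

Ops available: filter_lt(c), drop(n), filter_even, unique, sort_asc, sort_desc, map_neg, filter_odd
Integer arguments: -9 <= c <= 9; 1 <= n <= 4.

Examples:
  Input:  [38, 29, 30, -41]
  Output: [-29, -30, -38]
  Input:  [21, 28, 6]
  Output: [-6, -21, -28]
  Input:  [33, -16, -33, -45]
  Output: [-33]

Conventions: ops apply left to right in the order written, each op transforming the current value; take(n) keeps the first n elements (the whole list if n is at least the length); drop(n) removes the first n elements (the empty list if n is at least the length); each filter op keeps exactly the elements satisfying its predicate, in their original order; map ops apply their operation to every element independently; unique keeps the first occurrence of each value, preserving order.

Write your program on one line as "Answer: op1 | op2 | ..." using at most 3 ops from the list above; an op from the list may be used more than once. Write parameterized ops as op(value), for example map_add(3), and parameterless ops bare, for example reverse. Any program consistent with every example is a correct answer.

sort_asc | map_neg | filter_lt(2)

Check, running the answer program on each example:
  [38, 29, 30, -41] -> [-41, 29, 30, 38] -> [41, -29, -30, -38] -> [-29, -30, -38]
  [21, 28, 6] -> [6, 21, 28] -> [-6, -21, -28] -> [-6, -21, -28]
  [33, -16, -33, -45] -> [-45, -33, -16, 33] -> [45, 33, 16, -33] -> [-33]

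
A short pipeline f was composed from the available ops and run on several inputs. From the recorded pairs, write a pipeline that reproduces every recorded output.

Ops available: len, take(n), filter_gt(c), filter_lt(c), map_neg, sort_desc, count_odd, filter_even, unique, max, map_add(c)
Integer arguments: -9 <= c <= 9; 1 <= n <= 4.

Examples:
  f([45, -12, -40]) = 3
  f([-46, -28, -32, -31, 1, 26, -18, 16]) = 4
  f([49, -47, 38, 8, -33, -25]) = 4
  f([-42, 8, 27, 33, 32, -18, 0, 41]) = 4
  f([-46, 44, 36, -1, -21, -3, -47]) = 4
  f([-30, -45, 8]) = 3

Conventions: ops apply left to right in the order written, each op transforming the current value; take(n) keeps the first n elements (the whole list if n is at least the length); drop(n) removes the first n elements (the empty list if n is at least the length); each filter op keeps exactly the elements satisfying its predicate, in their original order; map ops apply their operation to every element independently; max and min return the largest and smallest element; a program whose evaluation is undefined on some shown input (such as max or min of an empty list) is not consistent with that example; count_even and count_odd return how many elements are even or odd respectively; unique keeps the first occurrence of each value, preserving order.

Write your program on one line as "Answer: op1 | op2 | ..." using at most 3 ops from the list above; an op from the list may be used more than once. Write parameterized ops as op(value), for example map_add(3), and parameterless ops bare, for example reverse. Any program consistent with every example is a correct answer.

map_neg | take(4) | len

Check, running the answer program on each example:
  [45, -12, -40] -> [-45, 12, 40] -> [-45, 12, 40] -> 3
  [-46, -28, -32, -31, 1, 26, -18, 16] -> [46, 28, 32, 31, -1, -26, 18, -16] -> [46, 28, 32, 31] -> 4
  [49, -47, 38, 8, -33, -25] -> [-49, 47, -38, -8, 33, 25] -> [-49, 47, -38, -8] -> 4
  [-42, 8, 27, 33, 32, -18, 0, 41] -> [42, -8, -27, -33, -32, 18, 0, -41] -> [42, -8, -27, -33] -> 4
  [-46, 44, 36, -1, -21, -3, -47] -> [46, -44, -36, 1, 21, 3, 47] -> [46, -44, -36, 1] -> 4
  [-30, -45, 8] -> [30, 45, -8] -> [30, 45, -8] -> 3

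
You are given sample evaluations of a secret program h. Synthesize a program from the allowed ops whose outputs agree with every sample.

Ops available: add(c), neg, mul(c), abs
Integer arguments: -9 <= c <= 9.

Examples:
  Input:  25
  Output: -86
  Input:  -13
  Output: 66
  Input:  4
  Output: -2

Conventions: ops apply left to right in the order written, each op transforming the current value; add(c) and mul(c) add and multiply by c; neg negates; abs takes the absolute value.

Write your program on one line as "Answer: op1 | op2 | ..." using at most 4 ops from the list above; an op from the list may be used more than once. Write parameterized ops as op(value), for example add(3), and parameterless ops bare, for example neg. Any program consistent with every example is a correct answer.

mul(2) | add(-6) | add(-1) | mul(-2)

Check, running the answer program on each example:
  25 -> 50 -> 44 -> 43 -> -86
  -13 -> -26 -> -32 -> -33 -> 66
  4 -> 8 -> 2 -> 1 -> -2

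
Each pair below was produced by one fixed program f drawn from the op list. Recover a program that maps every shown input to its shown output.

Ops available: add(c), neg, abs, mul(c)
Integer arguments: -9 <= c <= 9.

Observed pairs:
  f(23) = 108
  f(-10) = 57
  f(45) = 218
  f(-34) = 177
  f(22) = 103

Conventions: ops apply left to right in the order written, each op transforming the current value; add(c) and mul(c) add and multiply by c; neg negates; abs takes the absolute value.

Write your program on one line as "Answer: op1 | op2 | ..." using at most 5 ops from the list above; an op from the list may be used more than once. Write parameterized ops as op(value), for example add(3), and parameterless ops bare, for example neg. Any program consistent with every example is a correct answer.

neg | mul(5) | add(7) | abs

Check, running the answer program on each example:
  23 -> -23 -> -115 -> -108 -> 108
  -10 -> 10 -> 50 -> 57 -> 57
  45 -> -45 -> -225 -> -218 -> 218
  -34 -> 34 -> 170 -> 177 -> 177
  22 -> -22 -> -110 -> -103 -> 103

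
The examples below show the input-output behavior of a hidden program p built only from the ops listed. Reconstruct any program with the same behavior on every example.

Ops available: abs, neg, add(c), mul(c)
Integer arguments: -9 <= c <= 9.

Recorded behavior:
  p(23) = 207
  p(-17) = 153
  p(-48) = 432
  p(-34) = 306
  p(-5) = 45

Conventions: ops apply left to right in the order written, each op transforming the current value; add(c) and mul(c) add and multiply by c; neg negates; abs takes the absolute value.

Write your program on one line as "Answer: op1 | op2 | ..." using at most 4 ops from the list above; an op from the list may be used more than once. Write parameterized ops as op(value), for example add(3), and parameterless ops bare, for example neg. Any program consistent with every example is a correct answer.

abs | mul(-9) | neg

Check, running the answer program on each example:
  23 -> 23 -> -207 -> 207
  -17 -> 17 -> -153 -> 153
  -48 -> 48 -> -432 -> 432
  -34 -> 34 -> -306 -> 306
  -5 -> 5 -> -45 -> 45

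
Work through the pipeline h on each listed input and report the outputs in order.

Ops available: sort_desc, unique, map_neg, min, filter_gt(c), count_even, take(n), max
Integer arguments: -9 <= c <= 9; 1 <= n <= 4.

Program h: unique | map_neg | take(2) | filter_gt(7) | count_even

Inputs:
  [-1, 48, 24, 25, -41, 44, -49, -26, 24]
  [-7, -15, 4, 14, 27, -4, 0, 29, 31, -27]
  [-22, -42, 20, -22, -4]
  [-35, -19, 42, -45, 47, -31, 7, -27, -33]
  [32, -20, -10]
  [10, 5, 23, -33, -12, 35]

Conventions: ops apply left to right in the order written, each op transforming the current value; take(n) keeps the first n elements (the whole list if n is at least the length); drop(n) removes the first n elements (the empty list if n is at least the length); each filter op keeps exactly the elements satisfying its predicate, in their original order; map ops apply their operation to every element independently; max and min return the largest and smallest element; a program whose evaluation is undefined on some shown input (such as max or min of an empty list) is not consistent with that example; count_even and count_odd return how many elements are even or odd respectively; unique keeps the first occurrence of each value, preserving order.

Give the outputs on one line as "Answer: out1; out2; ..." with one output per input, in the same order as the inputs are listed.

Execution, op by op:
  [-1, 48, 24, 25, -41, 44, -49, -26, 24] -> [-1, 48, 24, 25, -41, 44, -49, -26] -> [1, -48, -24, -25, 41, -44, 49, 26] -> [1, -48] -> [] -> 0
  [-7, -15, 4, 14, 27, -4, 0, 29, 31, -27] -> [-7, -15, 4, 14, 27, -4, 0, 29, 31, -27] -> [7, 15, -4, -14, -27, 4, 0, -29, -31, 27] -> [7, 15] -> [15] -> 0
  [-22, -42, 20, -22, -4] -> [-22, -42, 20, -4] -> [22, 42, -20, 4] -> [22, 42] -> [22, 42] -> 2
  [-35, -19, 42, -45, 47, -31, 7, -27, -33] -> [-35, -19, 42, -45, 47, -31, 7, -27, -33] -> [35, 19, -42, 45, -47, 31, -7, 27, 33] -> [35, 19] -> [35, 19] -> 0
  [32, -20, -10] -> [32, -20, -10] -> [-32, 20, 10] -> [-32, 20] -> [20] -> 1
  [10, 5, 23, -33, -12, 35] -> [10, 5, 23, -33, -12, 35] -> [-10, -5, -23, 33, 12, -35] -> [-10, -5] -> [] -> 0

0; 0; 2; 0; 1; 0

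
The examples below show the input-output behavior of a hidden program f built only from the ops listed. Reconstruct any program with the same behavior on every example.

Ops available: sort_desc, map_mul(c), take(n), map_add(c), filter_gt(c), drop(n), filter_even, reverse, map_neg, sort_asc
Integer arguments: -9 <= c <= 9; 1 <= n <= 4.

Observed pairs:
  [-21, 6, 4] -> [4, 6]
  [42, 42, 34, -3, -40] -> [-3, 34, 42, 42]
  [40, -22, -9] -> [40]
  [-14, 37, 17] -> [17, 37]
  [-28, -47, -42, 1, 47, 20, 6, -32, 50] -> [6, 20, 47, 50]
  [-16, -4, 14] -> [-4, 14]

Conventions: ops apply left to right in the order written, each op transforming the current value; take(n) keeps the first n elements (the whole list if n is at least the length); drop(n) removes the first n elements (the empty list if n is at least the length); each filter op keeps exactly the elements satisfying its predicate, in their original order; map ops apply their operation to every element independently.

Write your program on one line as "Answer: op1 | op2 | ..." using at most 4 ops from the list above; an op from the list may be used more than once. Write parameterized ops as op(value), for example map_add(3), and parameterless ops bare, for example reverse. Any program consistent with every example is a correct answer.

sort_desc | take(4) | sort_asc | filter_gt(-7)

Check, running the answer program on each example:
  [-21, 6, 4] -> [6, 4, -21] -> [6, 4, -21] -> [-21, 4, 6] -> [4, 6]
  [42, 42, 34, -3, -40] -> [42, 42, 34, -3, -40] -> [42, 42, 34, -3] -> [-3, 34, 42, 42] -> [-3, 34, 42, 42]
  [40, -22, -9] -> [40, -9, -22] -> [40, -9, -22] -> [-22, -9, 40] -> [40]
  [-14, 37, 17] -> [37, 17, -14] -> [37, 17, -14] -> [-14, 17, 37] -> [17, 37]
  [-28, -47, -42, 1, 47, 20, 6, -32, 50] -> [50, 47, 20, 6, 1, -28, -32, -42, -47] -> [50, 47, 20, 6] -> [6, 20, 47, 50] -> [6, 20, 47, 50]
  [-16, -4, 14] -> [14, -4, -16] -> [14, -4, -16] -> [-16, -4, 14] -> [-4, 14]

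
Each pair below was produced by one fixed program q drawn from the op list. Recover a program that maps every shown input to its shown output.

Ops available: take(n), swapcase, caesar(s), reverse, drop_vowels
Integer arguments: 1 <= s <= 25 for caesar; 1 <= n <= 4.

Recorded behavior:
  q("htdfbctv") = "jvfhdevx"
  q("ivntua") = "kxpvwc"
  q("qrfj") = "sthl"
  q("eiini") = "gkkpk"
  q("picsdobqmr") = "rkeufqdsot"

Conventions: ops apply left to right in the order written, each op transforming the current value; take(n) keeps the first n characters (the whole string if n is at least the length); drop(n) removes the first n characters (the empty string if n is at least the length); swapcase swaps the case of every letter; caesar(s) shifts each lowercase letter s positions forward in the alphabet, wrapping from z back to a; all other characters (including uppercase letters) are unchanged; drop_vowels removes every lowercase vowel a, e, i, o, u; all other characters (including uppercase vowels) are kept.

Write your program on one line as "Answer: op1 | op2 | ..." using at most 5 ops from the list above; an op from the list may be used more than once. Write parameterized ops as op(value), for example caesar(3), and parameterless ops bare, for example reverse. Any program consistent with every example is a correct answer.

reverse | caesar(24) | caesar(4) | reverse

Check, running the answer program on each example:
  "htdfbctv" -> "vtcbfdth" -> "trazdbrf" -> "xvedhfvj" -> "jvfhdevx"
  "ivntua" -> "autnvi" -> "ysrltg" -> "cwvpxk" -> "kxpvwc"
  "qrfj" -> "jfrq" -> "hdpo" -> "lhts" -> "sthl"
  "eiini" -> "iniie" -> "glggc" -> "kpkkg" -> "gkkpk"
  "picsdobqmr" -> "rmqbodscip" -> "pkozmbqagn" -> "tosdqfuekr" -> "rkeufqdsot"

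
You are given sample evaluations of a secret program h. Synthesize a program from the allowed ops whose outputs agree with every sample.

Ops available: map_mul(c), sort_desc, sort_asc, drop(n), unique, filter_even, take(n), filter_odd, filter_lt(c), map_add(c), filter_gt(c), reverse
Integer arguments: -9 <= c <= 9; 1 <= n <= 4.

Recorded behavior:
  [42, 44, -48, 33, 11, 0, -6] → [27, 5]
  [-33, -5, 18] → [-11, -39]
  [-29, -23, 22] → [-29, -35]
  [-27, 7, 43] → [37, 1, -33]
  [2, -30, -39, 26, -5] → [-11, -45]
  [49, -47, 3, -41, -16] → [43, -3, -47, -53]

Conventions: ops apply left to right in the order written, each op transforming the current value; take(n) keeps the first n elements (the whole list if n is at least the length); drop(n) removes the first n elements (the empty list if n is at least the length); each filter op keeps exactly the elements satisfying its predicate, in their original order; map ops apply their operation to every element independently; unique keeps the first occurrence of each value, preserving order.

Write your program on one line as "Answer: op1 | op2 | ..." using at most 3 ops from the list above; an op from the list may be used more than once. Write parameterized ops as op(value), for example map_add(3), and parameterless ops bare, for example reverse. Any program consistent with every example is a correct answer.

filter_odd | sort_desc | map_add(-6)

Check, running the answer program on each example:
  [42, 44, -48, 33, 11, 0, -6] -> [33, 11] -> [33, 11] -> [27, 5]
  [-33, -5, 18] -> [-33, -5] -> [-5, -33] -> [-11, -39]
  [-29, -23, 22] -> [-29, -23] -> [-23, -29] -> [-29, -35]
  [-27, 7, 43] -> [-27, 7, 43] -> [43, 7, -27] -> [37, 1, -33]
  [2, -30, -39, 26, -5] -> [-39, -5] -> [-5, -39] -> [-11, -45]
  [49, -47, 3, -41, -16] -> [49, -47, 3, -41] -> [49, 3, -41, -47] -> [43, -3, -47, -53]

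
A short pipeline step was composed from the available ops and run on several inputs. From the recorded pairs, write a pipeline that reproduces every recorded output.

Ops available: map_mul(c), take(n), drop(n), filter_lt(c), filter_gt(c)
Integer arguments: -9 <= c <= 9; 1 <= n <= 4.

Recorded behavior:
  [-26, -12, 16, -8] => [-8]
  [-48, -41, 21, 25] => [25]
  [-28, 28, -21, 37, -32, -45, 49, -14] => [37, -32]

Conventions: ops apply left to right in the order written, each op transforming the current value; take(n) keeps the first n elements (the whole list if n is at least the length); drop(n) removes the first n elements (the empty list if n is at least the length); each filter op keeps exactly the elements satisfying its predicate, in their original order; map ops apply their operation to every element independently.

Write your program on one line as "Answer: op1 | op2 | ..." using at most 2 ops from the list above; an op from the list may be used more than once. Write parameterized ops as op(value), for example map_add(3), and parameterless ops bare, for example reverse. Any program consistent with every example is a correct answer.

drop(3) | take(2)

Check, running the answer program on each example:
  [-26, -12, 16, -8] -> [-8] -> [-8]
  [-48, -41, 21, 25] -> [25] -> [25]
  [-28, 28, -21, 37, -32, -45, 49, -14] -> [37, -32, -45, 49, -14] -> [37, -32]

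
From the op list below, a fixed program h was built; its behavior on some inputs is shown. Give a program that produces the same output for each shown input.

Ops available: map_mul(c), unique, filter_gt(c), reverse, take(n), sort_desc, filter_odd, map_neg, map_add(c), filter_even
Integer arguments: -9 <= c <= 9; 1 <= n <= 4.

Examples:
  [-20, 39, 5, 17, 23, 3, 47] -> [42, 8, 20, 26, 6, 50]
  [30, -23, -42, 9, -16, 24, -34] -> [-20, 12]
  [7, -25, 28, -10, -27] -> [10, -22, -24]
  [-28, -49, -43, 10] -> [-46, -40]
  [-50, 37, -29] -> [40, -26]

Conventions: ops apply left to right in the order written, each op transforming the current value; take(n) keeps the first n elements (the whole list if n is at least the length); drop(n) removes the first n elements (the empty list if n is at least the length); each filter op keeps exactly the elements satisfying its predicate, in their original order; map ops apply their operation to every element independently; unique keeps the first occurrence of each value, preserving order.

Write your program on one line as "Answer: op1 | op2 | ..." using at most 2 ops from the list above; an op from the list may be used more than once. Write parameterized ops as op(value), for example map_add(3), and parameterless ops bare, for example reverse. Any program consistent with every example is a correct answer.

map_add(3) | filter_even

Check, running the answer program on each example:
  [-20, 39, 5, 17, 23, 3, 47] -> [-17, 42, 8, 20, 26, 6, 50] -> [42, 8, 20, 26, 6, 50]
  [30, -23, -42, 9, -16, 24, -34] -> [33, -20, -39, 12, -13, 27, -31] -> [-20, 12]
  [7, -25, 28, -10, -27] -> [10, -22, 31, -7, -24] -> [10, -22, -24]
  [-28, -49, -43, 10] -> [-25, -46, -40, 13] -> [-46, -40]
  [-50, 37, -29] -> [-47, 40, -26] -> [40, -26]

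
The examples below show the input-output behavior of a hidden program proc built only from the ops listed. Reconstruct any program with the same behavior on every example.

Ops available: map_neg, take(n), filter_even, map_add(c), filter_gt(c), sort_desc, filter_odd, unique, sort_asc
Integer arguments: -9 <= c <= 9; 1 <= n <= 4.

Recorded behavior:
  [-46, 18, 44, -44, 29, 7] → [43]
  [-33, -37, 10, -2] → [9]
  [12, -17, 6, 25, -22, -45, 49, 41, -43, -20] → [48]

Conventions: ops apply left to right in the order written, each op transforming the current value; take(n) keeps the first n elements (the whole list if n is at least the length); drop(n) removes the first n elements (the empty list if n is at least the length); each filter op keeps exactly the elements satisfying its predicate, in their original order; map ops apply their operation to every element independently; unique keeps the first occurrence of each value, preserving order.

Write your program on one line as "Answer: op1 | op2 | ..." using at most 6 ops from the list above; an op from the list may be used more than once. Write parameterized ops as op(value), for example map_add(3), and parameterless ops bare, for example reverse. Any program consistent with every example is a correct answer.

filter_gt(-4) | sort_asc | sort_desc | take(1) | map_add(-1)

Check, running the answer program on each example:
  [-46, 18, 44, -44, 29, 7] -> [18, 44, 29, 7] -> [7, 18, 29, 44] -> [44, 29, 18, 7] -> [44] -> [43]
  [-33, -37, 10, -2] -> [10, -2] -> [-2, 10] -> [10, -2] -> [10] -> [9]
  [12, -17, 6, 25, -22, -45, 49, 41, -43, -20] -> [12, 6, 25, 49, 41] -> [6, 12, 25, 41, 49] -> [49, 41, 25, 12, 6] -> [49] -> [48]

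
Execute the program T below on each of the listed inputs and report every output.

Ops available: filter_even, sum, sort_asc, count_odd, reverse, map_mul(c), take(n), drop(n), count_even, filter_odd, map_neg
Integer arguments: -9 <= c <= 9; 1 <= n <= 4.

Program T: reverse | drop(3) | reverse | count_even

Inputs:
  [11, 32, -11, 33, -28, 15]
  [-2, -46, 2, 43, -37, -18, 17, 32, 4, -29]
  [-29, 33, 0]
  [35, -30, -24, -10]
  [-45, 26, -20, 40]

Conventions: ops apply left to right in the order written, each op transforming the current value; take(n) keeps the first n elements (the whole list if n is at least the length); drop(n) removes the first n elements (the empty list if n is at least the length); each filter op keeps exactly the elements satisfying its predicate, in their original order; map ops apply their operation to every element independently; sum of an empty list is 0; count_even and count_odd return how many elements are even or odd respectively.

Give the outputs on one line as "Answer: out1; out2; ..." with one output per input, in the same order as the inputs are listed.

Execution, op by op:
  [11, 32, -11, 33, -28, 15] -> [15, -28, 33, -11, 32, 11] -> [-11, 32, 11] -> [11, 32, -11] -> 1
  [-2, -46, 2, 43, -37, -18, 17, 32, 4, -29] -> [-29, 4, 32, 17, -18, -37, 43, 2, -46, -2] -> [17, -18, -37, 43, 2, -46, -2] -> [-2, -46, 2, 43, -37, -18, 17] -> 4
  [-29, 33, 0] -> [0, 33, -29] -> [] -> [] -> 0
  [35, -30, -24, -10] -> [-10, -24, -30, 35] -> [35] -> [35] -> 0
  [-45, 26, -20, 40] -> [40, -20, 26, -45] -> [-45] -> [-45] -> 0

1; 4; 0; 0; 0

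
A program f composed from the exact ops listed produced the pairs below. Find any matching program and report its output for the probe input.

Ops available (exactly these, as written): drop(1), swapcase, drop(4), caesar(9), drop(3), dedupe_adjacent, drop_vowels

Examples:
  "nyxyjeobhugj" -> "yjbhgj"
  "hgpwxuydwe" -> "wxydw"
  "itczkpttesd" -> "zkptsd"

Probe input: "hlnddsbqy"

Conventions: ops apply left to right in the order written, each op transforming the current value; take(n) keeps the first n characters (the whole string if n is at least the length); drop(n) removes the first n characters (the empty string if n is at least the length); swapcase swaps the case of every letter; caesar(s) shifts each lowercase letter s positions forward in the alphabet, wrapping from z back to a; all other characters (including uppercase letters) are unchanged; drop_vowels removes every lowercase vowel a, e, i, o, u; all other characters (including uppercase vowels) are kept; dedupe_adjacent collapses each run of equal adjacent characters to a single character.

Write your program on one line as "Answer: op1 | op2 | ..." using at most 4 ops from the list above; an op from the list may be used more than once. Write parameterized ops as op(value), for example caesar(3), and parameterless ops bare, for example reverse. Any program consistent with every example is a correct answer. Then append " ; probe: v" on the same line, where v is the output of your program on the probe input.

dedupe_adjacent | drop(3) | drop_vowels ; probe: "dsbqy"

Check, running the answer program on each example:
  "nyxyjeobhugj" -> "nyxyjeobhugj" -> "yjeobhugj" -> "yjbhgj"
  "hgpwxuydwe" -> "hgpwxuydwe" -> "wxuydwe" -> "wxydw"
  "itczkpttesd" -> "itczkptesd" -> "zkptesd" -> "zkptsd"
  probe: "hlnddsbqy" -> "hlndsbqy" -> "dsbqy" -> "dsbqy"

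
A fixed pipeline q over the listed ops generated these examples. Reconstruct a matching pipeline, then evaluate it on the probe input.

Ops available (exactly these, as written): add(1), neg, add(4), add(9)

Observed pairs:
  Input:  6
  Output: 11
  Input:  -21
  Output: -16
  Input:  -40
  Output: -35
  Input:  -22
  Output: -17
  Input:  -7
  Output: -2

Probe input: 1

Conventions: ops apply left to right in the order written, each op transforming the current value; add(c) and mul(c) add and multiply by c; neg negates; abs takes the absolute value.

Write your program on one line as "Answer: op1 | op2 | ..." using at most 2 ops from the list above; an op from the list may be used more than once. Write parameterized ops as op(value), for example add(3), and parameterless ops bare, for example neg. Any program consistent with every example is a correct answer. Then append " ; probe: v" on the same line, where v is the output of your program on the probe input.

add(1) | add(4) ; probe: 6

Check, running the answer program on each example:
  6 -> 7 -> 11
  -21 -> -20 -> -16
  -40 -> -39 -> -35
  -22 -> -21 -> -17
  -7 -> -6 -> -2
  probe: 1 -> 2 -> 6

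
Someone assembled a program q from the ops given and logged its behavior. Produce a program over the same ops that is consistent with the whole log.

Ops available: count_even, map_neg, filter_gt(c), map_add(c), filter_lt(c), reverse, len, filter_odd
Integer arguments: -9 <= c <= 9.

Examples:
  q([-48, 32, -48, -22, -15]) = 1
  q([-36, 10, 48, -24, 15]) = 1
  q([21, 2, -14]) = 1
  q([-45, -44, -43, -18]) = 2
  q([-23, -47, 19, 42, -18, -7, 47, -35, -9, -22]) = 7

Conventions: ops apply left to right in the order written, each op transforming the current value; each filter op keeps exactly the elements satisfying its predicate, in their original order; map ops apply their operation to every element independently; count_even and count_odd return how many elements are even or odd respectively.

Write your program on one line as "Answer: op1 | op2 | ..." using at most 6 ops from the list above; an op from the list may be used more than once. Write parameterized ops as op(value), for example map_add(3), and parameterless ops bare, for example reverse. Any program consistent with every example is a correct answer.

map_neg | filter_odd | map_add(3) | reverse | map_neg | count_even

Check, running the answer program on each example:
  [-48, 32, -48, -22, -15] -> [48, -32, 48, 22, 15] -> [15] -> [18] -> [18] -> [-18] -> 1
  [-36, 10, 48, -24, 15] -> [36, -10, -48, 24, -15] -> [-15] -> [-12] -> [-12] -> [12] -> 1
  [21, 2, -14] -> [-21, -2, 14] -> [-21] -> [-18] -> [-18] -> [18] -> 1
  [-45, -44, -43, -18] -> [45, 44, 43, 18] -> [45, 43] -> [48, 46] -> [46, 48] -> [-46, -48] -> 2
  [-23, -47, 19, 42, -18, -7, 47, -35, -9, -22] -> [23, 47, -19, -42, 18, 7, -47, 35, 9, 22] -> [23, 47, -19, 7, -47, 35, 9] -> [26, 50, -16, 10, -44, 38, 12] -> [12, 38, -44, 10, -16, 50, 26] -> [-12, -38, 44, -10, 16, -50, -26] -> 7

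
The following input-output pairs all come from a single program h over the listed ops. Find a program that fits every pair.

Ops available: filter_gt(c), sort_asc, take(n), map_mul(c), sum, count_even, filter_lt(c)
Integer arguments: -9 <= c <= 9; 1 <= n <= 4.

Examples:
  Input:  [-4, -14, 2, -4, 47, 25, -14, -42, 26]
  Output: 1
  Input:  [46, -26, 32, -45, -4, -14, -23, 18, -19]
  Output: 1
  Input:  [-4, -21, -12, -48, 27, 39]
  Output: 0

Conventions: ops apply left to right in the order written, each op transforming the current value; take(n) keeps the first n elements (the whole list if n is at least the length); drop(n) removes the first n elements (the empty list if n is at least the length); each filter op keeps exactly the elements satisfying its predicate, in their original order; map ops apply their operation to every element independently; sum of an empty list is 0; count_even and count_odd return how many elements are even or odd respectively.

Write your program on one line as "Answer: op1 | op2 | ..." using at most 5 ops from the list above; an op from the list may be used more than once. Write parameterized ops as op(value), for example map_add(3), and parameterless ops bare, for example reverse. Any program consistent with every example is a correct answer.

take(3) | sort_asc | take(1) | count_even

Check, running the answer program on each example:
  [-4, -14, 2, -4, 47, 25, -14, -42, 26] -> [-4, -14, 2] -> [-14, -4, 2] -> [-14] -> 1
  [46, -26, 32, -45, -4, -14, -23, 18, -19] -> [46, -26, 32] -> [-26, 32, 46] -> [-26] -> 1
  [-4, -21, -12, -48, 27, 39] -> [-4, -21, -12] -> [-21, -12, -4] -> [-21] -> 0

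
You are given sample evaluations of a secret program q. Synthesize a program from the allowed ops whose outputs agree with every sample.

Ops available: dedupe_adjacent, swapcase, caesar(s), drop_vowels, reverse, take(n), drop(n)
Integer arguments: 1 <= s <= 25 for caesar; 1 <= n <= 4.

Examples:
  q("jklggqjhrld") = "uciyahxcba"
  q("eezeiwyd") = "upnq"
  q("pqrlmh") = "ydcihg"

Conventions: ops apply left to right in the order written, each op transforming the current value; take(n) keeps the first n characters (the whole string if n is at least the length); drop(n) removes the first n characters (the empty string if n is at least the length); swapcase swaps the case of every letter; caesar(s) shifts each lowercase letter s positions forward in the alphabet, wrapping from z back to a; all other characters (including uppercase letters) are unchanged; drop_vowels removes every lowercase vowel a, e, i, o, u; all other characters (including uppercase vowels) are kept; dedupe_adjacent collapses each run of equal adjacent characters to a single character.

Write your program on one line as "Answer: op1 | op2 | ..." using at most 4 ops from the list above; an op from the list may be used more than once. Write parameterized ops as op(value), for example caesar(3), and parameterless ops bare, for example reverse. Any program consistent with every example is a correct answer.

drop_vowels | caesar(17) | reverse | dedupe_adjacent

Check, running the answer program on each example:
  "jklggqjhrld" -> "jklggqjhrld" -> "abcxxhayicu" -> "uciyahxxcba" -> "uciyahxcba"
  "eezeiwyd" -> "zwyd" -> "qnpu" -> "upnq" -> "upnq"
  "pqrlmh" -> "pqrlmh" -> "ghicdy" -> "ydcihg" -> "ydcihg"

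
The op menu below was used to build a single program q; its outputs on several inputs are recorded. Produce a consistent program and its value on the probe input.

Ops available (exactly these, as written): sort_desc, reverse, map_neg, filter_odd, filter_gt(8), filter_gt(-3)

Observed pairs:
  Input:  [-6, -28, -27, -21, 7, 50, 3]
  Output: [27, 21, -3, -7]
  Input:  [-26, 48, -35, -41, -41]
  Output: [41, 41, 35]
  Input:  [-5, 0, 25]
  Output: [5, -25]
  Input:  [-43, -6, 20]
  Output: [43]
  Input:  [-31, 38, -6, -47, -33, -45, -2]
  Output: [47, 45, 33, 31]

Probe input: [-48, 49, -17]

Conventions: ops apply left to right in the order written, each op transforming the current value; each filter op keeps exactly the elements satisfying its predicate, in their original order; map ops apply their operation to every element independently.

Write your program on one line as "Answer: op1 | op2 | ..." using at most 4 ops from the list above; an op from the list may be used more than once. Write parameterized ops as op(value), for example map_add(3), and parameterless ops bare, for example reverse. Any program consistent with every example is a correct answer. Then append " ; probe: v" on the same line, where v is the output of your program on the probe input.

map_neg | sort_desc | filter_odd ; probe: [17, -49]

Check, running the answer program on each example:
  [-6, -28, -27, -21, 7, 50, 3] -> [6, 28, 27, 21, -7, -50, -3] -> [28, 27, 21, 6, -3, -7, -50] -> [27, 21, -3, -7]
  [-26, 48, -35, -41, -41] -> [26, -48, 35, 41, 41] -> [41, 41, 35, 26, -48] -> [41, 41, 35]
  [-5, 0, 25] -> [5, 0, -25] -> [5, 0, -25] -> [5, -25]
  [-43, -6, 20] -> [43, 6, -20] -> [43, 6, -20] -> [43]
  [-31, 38, -6, -47, -33, -45, -2] -> [31, -38, 6, 47, 33, 45, 2] -> [47, 45, 33, 31, 6, 2, -38] -> [47, 45, 33, 31]
  probe: [-48, 49, -17] -> [48, -49, 17] -> [48, 17, -49] -> [17, -49]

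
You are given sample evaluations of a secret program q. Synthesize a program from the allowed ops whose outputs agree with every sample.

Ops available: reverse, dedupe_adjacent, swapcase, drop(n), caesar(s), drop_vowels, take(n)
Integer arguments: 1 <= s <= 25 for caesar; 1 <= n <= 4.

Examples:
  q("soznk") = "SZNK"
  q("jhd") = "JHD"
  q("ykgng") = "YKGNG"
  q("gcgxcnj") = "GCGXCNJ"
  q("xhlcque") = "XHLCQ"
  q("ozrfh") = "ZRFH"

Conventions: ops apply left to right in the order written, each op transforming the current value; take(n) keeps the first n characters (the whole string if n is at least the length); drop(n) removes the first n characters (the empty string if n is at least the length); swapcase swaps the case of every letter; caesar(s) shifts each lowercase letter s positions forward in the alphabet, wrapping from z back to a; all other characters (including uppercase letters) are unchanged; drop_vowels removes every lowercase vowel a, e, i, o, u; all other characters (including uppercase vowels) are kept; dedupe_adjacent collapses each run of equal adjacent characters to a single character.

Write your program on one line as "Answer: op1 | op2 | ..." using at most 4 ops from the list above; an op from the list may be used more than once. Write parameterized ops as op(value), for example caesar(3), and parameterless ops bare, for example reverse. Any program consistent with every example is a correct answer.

drop_vowels | reverse | swapcase | reverse

Check, running the answer program on each example:
  "soznk" -> "sznk" -> "knzs" -> "KNZS" -> "SZNK"
  "jhd" -> "jhd" -> "dhj" -> "DHJ" -> "JHD"
  "ykgng" -> "ykgng" -> "gngky" -> "GNGKY" -> "YKGNG"
  "gcgxcnj" -> "gcgxcnj" -> "jncxgcg" -> "JNCXGCG" -> "GCGXCNJ"
  "xhlcque" -> "xhlcq" -> "qclhx" -> "QCLHX" -> "XHLCQ"
  "ozrfh" -> "zrfh" -> "hfrz" -> "HFRZ" -> "ZRFH"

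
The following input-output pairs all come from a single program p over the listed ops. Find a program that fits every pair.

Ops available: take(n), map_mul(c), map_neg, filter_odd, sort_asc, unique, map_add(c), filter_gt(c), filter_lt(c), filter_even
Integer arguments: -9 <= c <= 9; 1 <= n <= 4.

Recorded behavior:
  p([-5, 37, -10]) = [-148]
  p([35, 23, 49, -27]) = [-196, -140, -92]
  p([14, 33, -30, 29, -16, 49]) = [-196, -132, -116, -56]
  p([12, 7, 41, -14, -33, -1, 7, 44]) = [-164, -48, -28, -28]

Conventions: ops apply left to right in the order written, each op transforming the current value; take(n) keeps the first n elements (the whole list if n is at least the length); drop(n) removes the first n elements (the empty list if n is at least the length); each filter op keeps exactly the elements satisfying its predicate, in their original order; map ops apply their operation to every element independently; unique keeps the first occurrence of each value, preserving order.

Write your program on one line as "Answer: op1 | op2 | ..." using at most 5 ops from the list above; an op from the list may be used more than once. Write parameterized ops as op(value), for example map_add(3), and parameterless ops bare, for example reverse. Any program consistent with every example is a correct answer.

map_mul(-4) | filter_lt(-2) | take(4) | sort_asc

Check, running the answer program on each example:
  [-5, 37, -10] -> [20, -148, 40] -> [-148] -> [-148] -> [-148]
  [35, 23, 49, -27] -> [-140, -92, -196, 108] -> [-140, -92, -196] -> [-140, -92, -196] -> [-196, -140, -92]
  [14, 33, -30, 29, -16, 49] -> [-56, -132, 120, -116, 64, -196] -> [-56, -132, -116, -196] -> [-56, -132, -116, -196] -> [-196, -132, -116, -56]
  [12, 7, 41, -14, -33, -1, 7, 44] -> [-48, -28, -164, 56, 132, 4, -28, -176] -> [-48, -28, -164, -28, -176] -> [-48, -28, -164, -28] -> [-164, -48, -28, -28]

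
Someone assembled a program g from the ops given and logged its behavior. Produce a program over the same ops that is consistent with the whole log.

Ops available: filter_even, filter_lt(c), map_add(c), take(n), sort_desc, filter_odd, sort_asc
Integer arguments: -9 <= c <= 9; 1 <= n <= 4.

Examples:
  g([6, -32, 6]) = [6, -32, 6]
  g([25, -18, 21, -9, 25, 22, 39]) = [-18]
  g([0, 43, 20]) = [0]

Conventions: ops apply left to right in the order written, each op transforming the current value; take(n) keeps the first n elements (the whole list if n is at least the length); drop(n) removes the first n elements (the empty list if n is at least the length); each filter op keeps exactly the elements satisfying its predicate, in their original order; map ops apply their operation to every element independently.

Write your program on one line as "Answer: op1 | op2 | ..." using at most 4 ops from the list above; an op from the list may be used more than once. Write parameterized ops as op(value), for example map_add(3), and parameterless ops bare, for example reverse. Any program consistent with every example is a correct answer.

take(4) | take(3) | filter_lt(9)

Check, running the answer program on each example:
  [6, -32, 6] -> [6, -32, 6] -> [6, -32, 6] -> [6, -32, 6]
  [25, -18, 21, -9, 25, 22, 39] -> [25, -18, 21, -9] -> [25, -18, 21] -> [-18]
  [0, 43, 20] -> [0, 43, 20] -> [0, 43, 20] -> [0]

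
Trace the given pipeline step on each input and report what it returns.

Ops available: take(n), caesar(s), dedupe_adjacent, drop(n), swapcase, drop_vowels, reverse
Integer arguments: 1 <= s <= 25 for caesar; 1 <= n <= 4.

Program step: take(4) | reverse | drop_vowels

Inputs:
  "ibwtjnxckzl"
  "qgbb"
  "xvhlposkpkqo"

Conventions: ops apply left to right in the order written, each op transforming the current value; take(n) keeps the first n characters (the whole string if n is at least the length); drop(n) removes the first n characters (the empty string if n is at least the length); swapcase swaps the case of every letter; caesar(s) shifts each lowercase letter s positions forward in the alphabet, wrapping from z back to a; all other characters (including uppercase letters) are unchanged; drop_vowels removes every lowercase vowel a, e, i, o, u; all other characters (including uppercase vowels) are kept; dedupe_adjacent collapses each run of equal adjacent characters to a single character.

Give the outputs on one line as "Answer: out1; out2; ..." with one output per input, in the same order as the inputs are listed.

Execution, op by op:
  "ibwtjnxckzl" -> "ibwt" -> "twbi" -> "twb"
  "qgbb" -> "qgbb" -> "bbgq" -> "bbgq"
  "xvhlposkpkqo" -> "xvhl" -> "lhvx" -> "lhvx"

"twb"; "bbgq"; "lhvx"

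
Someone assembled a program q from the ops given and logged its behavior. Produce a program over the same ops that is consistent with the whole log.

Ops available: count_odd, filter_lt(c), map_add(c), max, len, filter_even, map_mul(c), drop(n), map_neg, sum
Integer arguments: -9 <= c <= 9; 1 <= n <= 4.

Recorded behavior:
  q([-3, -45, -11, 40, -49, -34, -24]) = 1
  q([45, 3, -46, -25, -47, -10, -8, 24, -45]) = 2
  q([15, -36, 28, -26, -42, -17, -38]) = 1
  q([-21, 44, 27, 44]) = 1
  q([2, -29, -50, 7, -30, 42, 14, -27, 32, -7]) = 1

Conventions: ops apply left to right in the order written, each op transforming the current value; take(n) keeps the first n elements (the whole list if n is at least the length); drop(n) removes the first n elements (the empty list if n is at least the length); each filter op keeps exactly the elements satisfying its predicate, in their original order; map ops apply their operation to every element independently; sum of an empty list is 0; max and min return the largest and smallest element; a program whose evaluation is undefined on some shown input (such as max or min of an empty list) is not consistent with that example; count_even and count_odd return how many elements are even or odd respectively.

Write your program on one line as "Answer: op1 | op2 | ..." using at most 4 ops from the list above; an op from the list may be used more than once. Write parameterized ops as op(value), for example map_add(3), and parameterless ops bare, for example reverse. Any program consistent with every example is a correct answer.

map_neg | filter_lt(6) | count_odd

Check, running the answer program on each example:
  [-3, -45, -11, 40, -49, -34, -24] -> [3, 45, 11, -40, 49, 34, 24] -> [3, -40] -> 1
  [45, 3, -46, -25, -47, -10, -8, 24, -45] -> [-45, -3, 46, 25, 47, 10, 8, -24, 45] -> [-45, -3, -24] -> 2
  [15, -36, 28, -26, -42, -17, -38] -> [-15, 36, -28, 26, 42, 17, 38] -> [-15, -28] -> 1
  [-21, 44, 27, 44] -> [21, -44, -27, -44] -> [-44, -27, -44] -> 1
  [2, -29, -50, 7, -30, 42, 14, -27, 32, -7] -> [-2, 29, 50, -7, 30, -42, -14, 27, -32, 7] -> [-2, -7, -42, -14, -32] -> 1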